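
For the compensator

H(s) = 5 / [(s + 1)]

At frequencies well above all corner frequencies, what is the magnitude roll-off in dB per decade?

-20 dB/decade

Each pole contributes −20 dB/decade at high frequency; each zero contributes +20 dB/decade.
Net: 0 zero(s) − 1 pole(s) → -20 dB/decade.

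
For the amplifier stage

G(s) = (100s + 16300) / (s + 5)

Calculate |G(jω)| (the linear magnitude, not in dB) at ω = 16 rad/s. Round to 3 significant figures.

Substitute s = j16:
Numerator: 100(j16) + 16300 = 16300 + j1600
Denominator: (j16) + 5 = 5 + j16
|N| = √(16300² + 1600²) ≈ 16378, ∠N ≈ 5.61°
|D| = √(5² + 16²) ≈ 16.763, ∠D ≈ 72.65°
|G| = 16378 / 16.763 ≈ 977.03

977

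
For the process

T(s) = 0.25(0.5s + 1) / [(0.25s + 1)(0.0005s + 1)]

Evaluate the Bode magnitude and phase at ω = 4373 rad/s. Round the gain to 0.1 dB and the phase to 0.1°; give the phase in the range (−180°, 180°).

At ω = 4373 rad/s:
zero (1 + j4373·0.5) = 1 + j2186.5 → |·| ≈ 2186.5, ∠ ≈ 89.97°
pole (1 + j4373·0.25) = 1 + j1093.25 → |·| ≈ 1093.3, ∠ ≈ 89.95°
pole (1 + j4373·0.0005) = 1 + j2.1865 → |·| ≈ 2.4043, ∠ ≈ 65.42°
|T| = 0.25 · 2186.5 / (1093.3 · 2.4043) ≈ 0.20795
Gain = 20 log₁₀(0.20795) ≈ -13.64 dB
∠T = (89.97°) − (89.95° + 65.42°) = -65.40°

-13.6 dB, -65.4°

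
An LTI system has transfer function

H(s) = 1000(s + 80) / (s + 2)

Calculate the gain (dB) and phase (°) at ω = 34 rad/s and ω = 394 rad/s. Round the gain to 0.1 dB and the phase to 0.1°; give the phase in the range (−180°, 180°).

ω = 34: 68.1 dB, -63.6°; ω = 394: 60.2 dB, -11.2°

At s = jω = j34:
zero (s+80): 80 + j34 → |·| = √(80²+34²) = √7556 ≈ 86.925, ∠ = arctan(34/80) ≈ 23.03°
pole (s+2): 2 + j34 → |·| = √(2²+34²) = √1160 ≈ 34.059, ∠ = arctan(34/2) ≈ 86.63°
|H| = 1000 · 86.925 / 34.059 ≈ 2552.2
Gain = 20 log₁₀(2552.2) ≈ 68.14 dB
∠H = 23.03° − 86.63° = -63.60°

At s = jω = j394:
zero (s+80): 80 + j394 → |·| = √(80²+394²) = √161636 ≈ 402.04, ∠ = arctan(394/80) ≈ 78.52°
pole (s+2): 2 + j394 → |·| = √(2²+394²) = √155240 ≈ 394.01, ∠ = arctan(394/2) ≈ 89.71°
|H| = 1000 · 402.04 / 394.01 ≈ 1020.4
Gain = 20 log₁₀(1020.4) ≈ 60.18 dB
∠H = 78.52° − 89.71° = -11.19°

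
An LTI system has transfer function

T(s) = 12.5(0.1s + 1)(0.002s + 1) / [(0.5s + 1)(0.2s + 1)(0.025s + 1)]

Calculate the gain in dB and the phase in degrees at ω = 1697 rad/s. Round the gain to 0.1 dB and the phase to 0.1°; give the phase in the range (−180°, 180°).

-64.2 dB, -105.2°

At ω = 1697 rad/s:
zero (1 + j1697·0.1) = 1 + j169.7 → |·| ≈ 169.7, ∠ ≈ 89.66°
zero (1 + j1697·0.002) = 1 + j3.394 → |·| ≈ 3.5383, ∠ ≈ 73.58°
pole (1 + j1697·0.5) = 1 + j848.5 → |·| ≈ 848.5, ∠ ≈ 89.93°
pole (1 + j1697·0.2) = 1 + j339.4 → |·| ≈ 339.4, ∠ ≈ 89.83°
pole (1 + j1697·0.025) = 1 + j42.425 → |·| ≈ 42.437, ∠ ≈ 88.65°
|T| = 12.5 · 169.7 · 3.5383 / (848.5 · 339.4 · 42.437) ≈ 0.00061416
Gain = 20 log₁₀(0.00061416) ≈ -64.23 dB
∠T = (89.66° + 73.58°) − (89.93° + 89.83° + 88.65°) = -105.17°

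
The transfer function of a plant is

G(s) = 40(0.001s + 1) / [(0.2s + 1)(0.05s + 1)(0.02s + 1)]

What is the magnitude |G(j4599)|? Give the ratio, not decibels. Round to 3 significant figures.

At ω = 4599 rad/s:
zero (1 + j4599·0.001) = 1 + j4.599 → |·| ≈ 4.7065, ∠ ≈ 77.73°
pole (1 + j4599·0.2) = 1 + j919.8 → |·| ≈ 919.8, ∠ ≈ 89.94°
pole (1 + j4599·0.05) = 1 + j229.95 → |·| ≈ 229.95, ∠ ≈ 89.75°
pole (1 + j4599·0.02) = 1 + j91.98 → |·| ≈ 91.985, ∠ ≈ 89.38°
|G| = 40 · 4.7065 / (919.8 · 229.95 · 91.985) ≈ 9.6764e-06

9.68e-06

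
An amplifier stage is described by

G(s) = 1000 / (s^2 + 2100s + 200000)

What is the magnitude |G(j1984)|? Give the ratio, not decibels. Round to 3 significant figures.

Substitute s = j1984:
Numerator: 1000 = 1000 + j0
Denominator: (j1984)^2 + 2100(j1984) + 200000 = -3736256 + j4166400
|N| = √(1000² + 0²) ≈ 1000, ∠N ≈ 0.00°
|D| = √(3736256² + 4166400²) ≈ 5.5963e+06, ∠D ≈ 131.88°
|G| = 1000 / 5.5963e+06 ≈ 0.00017869

0.000179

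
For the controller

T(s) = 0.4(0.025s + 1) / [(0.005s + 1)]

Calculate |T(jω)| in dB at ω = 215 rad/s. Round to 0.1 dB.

3.5 dB

At ω = 215 rad/s:
zero (1 + j215·0.025) = 1 + j5.375 → |·| ≈ 5.4672, ∠ ≈ 79.46°
pole (1 + j215·0.005) = 1 + j1.075 → |·| ≈ 1.4682, ∠ ≈ 47.07°
|T| = 0.4 · 5.4672 / (1.4682) ≈ 1.4895
Gain = 20 log₁₀(1.4895) ≈ 3.46 dB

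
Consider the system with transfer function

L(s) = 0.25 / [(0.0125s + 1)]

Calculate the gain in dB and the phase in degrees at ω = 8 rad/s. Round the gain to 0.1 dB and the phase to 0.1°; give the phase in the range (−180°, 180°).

At ω = 8 rad/s:
pole (1 + j8·0.0125) = 1 + j0.1 → |·| ≈ 1.005, ∠ ≈ 5.71°
|L| = 0.25 · 1 / (1.005) ≈ 0.24876
Gain = 20 log₁₀(0.24876) ≈ -12.08 dB
∠L = (0°) − (5.71°) = -5.71°

-12.1 dB, -5.7°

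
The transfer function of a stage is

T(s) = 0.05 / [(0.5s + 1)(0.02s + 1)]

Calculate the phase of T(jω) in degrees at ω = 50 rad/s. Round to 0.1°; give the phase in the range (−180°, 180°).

-132.7°

At ω = 50 rad/s:
pole (1 + j50·0.5) = 1 + j25 → |·| ≈ 25.02, ∠ ≈ 87.71°
pole (1 + j50·0.02) = 1 + j1 → |·| ≈ 1.4142, ∠ ≈ 45.00°
∠T = (0°) − (87.71° + 45.00°) = -132.71°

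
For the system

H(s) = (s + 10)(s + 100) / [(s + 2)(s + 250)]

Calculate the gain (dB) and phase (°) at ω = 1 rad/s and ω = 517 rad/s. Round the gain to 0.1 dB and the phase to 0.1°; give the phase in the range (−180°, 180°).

ω = 1: 5.1 dB, -20.5°; ω = 517: -0.8 dB, 14.0°

At s = jω = j1:
zero (s+10): 10 + j1 → |·| = √(10²+1²) = √101 ≈ 10.05, ∠ = arctan(1/10) ≈ 5.71°
zero (s+100): 100 + j1 → |·| = √(100²+1²) = √10001 ≈ 100, ∠ = arctan(1/100) ≈ 0.57°
pole (s+2): 2 + j1 → |·| = √(2²+1²) = √5 ≈ 2.2361, ∠ = arctan(1/2) ≈ 26.57°
pole (s+250): 250 + j1 → |·| = √(250²+1²) = √62501 ≈ 250, ∠ = arctan(1/250) ≈ 0.23°
|H| = 1 · 1005 / 559.02 ≈ 1.7978
Gain = 20 log₁₀(1.7978) ≈ 5.09 dB
∠H = 6.28° − 26.80° = -20.52°

At s = jω = j517:
zero (s+10): 10 + j517 → |·| = √(10²+517²) = √267389 ≈ 517.1, ∠ = arctan(517/10) ≈ 88.89°
zero (s+100): 100 + j517 → |·| = √(100²+517²) = √277289 ≈ 526.58, ∠ = arctan(517/100) ≈ 79.05°
pole (s+2): 2 + j517 → |·| = √(2²+517²) = √267293 ≈ 517, ∠ = arctan(517/2) ≈ 89.78°
pole (s+250): 250 + j517 → |·| = √(250²+517²) = √329789 ≈ 574.27, ∠ = arctan(517/250) ≈ 64.19°
|H| = 1 · 2.7229e+05 / 2.969e+05 ≈ 0.91711
Gain = 20 log₁₀(0.91711) ≈ -0.75 dB
∠H = 167.94° − 153.97° = 13.97°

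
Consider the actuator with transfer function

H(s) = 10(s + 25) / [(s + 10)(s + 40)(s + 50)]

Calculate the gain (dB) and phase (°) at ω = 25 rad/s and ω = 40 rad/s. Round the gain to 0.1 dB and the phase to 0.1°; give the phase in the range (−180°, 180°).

At s = jω = j25:
zero (s+25): 25 + j25 → |·| = √(25²+25²) = √1250 ≈ 35.355, ∠ = arctan(25/25) ≈ 45.00°
pole (s+10): 10 + j25 → |·| = √(10²+25²) = √725 ≈ 26.926, ∠ = arctan(25/10) ≈ 68.20°
pole (s+40): 40 + j25 → |·| = √(40²+25²) = √2225 ≈ 47.17, ∠ = arctan(25/40) ≈ 32.01°
pole (s+50): 50 + j25 → |·| = √(50²+25²) = √3125 ≈ 55.902, ∠ = arctan(25/50) ≈ 26.57°
|H| = 10 · 35.355 / 71001 ≈ 0.0049795
Gain = 20 log₁₀(0.0049795) ≈ -46.06 dB
∠H = 45.00° − 126.78° = -81.78°

At s = jω = j40:
zero (s+25): 25 + j40 → |·| = √(25²+40²) = √2225 ≈ 47.17, ∠ = arctan(40/25) ≈ 57.99°
pole (s+10): 10 + j40 → |·| = √(10²+40²) = √1700 ≈ 41.231, ∠ = arctan(40/10) ≈ 75.96°
pole (s+40): 40 + j40 → |·| = √(40²+40²) = √3200 ≈ 56.569, ∠ = arctan(40/40) ≈ 45.00°
pole (s+50): 50 + j40 → |·| = √(50²+40²) = √4100 ≈ 64.031, ∠ = arctan(40/50) ≈ 38.66°
|H| = 10 · 47.17 / 1.4935e+05 ≈ 0.0031584
Gain = 20 log₁₀(0.0031584) ≈ -50.01 dB
∠H = 57.99° − 159.62° = -101.63°

ω = 25: -46.1 dB, -81.8°; ω = 40: -50.0 dB, -101.6°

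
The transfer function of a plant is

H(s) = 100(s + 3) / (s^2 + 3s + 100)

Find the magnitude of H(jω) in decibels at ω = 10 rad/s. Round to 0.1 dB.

At s = jω = j10:
zero (s+3): 3 + j10 → |·| = √(3²+10²) = √109 ≈ 10.44, ∠ = arctan(10/3) ≈ 73.30°
quadratic: (j10)² + 3·j10 + 100 = 0 + j30 → |·| ≈ 30, ∠ ≈ 90.00°
|H| = 100 · 10.44 / 30 ≈ 34.8
Gain = 20 log₁₀(34.8) ≈ 30.83 dB

30.8 dB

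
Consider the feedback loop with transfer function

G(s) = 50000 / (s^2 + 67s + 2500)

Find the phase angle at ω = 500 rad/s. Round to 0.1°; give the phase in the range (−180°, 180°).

At s = jω = j500:
quadratic: (j500)² + 67·j500 + 2500 = -247500 + j33500 → |·| ≈ 2.4976e+05, ∠ ≈ 172.29°
∠G = 0.00° − 172.29° = -172.29°

-172.3°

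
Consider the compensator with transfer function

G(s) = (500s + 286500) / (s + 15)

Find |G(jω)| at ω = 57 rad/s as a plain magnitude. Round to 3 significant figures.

4.88e+03

Substitute s = j57:
Numerator: 500(j57) + 286500 = 286500 + j28500
Denominator: (j57) + 15 = 15 + j57
|N| = √(286500² + 28500²) ≈ 2.8791e+05, ∠N ≈ 5.68°
|D| = √(15² + 57²) ≈ 58.941, ∠D ≈ 75.26°
|G| = 2.8791e+05 / 58.941 ≈ 4884.7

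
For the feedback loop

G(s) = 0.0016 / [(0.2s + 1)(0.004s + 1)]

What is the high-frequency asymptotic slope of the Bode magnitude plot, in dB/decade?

Each pole contributes −20 dB/decade at high frequency; each zero contributes +20 dB/decade.
Net: 0 zero(s) − 2 pole(s) → -40 dB/decade.

-40 dB/decade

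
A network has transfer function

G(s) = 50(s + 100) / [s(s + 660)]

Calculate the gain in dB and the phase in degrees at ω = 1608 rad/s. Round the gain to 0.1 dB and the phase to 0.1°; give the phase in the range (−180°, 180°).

-30.8 dB, -71.2°

At s = jω = j1608:
zero (s+100): 100 + j1608 → |·| = √(100²+1608²) = √2595664 ≈ 1611.1, ∠ = arctan(1608/100) ≈ 86.44°
pole (s+660): 660 + j1608 → |·| = √(660²+1608²) = √3021264 ≈ 1738.2, ∠ = arctan(1608/660) ≈ 67.68°
pole at origin: |s| = 1608, ∠ = 90.00° (in denominator)
|G| = 50 · 1611.1 / 2.795e+06 ≈ 0.028821
Gain = 20 log₁₀(0.028821) ≈ -30.81 dB
∠G = 86.44° − 157.68° = -71.24°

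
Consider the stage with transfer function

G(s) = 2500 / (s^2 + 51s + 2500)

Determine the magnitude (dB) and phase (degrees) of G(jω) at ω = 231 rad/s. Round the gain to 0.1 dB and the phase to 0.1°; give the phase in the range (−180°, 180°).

-26.4 dB, -167.0°

At s = jω = j231:
quadratic: (j231)² + 51·j231 + 2500 = -50861 + j11781 → |·| ≈ 52208, ∠ ≈ 166.96°
|G| = 2500 / 52208 ≈ 0.047885
Gain = 20 log₁₀(0.047885) ≈ -26.40 dB
∠G = 0.00° − 166.96° = -166.96°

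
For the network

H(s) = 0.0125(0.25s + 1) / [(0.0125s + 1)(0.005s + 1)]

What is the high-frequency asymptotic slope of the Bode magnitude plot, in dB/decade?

-20 dB/decade

Each pole contributes −20 dB/decade at high frequency; each zero contributes +20 dB/decade.
Net: 1 zero(s) − 2 pole(s) → -20 dB/decade.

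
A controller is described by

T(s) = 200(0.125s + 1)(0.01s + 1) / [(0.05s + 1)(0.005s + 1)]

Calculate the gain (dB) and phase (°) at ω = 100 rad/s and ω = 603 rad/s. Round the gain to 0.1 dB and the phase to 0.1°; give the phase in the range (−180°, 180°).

At ω = 100 rad/s:
zero (1 + j100·0.125) = 1 + j12.5 → |·| ≈ 12.54, ∠ ≈ 85.43°
zero (1 + j100·0.01) = 1 + j1 → |·| ≈ 1.4142, ∠ ≈ 45.00°
pole (1 + j100·0.05) = 1 + j5 → |·| ≈ 5.099, ∠ ≈ 78.69°
pole (1 + j100·0.005) = 1 + j0.5 → |·| ≈ 1.118, ∠ ≈ 26.57°
|T| = 200 · 12.54 · 1.4142 / (5.099 · 1.118) ≈ 622.17
Gain = 20 log₁₀(622.17) ≈ 55.88 dB
∠T = (85.43° + 45.00°) − (78.69° + 26.57°) = 25.17°

At ω = 603 rad/s:
zero (1 + j603·0.125) = 1 + j75.375 → |·| ≈ 75.382, ∠ ≈ 89.24°
zero (1 + j603·0.01) = 1 + j6.03 → |·| ≈ 6.1124, ∠ ≈ 80.58°
pole (1 + j603·0.05) = 1 + j30.15 → |·| ≈ 30.167, ∠ ≈ 88.10°
pole (1 + j603·0.005) = 1 + j3.015 → |·| ≈ 3.1765, ∠ ≈ 71.65°
|T| = 200 · 75.382 · 6.1124 / (30.167 · 3.1765) ≈ 961.68
Gain = 20 log₁₀(961.68) ≈ 59.66 dB
∠T = (89.24° + 80.58°) − (88.10° + 71.65°) = 10.07°

ω = 100: 55.9 dB, 25.2°; ω = 603: 59.7 dB, 10.1°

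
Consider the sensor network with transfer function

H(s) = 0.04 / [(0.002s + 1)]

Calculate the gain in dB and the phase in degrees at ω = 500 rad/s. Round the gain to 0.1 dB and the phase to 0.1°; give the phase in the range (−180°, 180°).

-31.0 dB, -45.0°

At ω = 500 rad/s:
pole (1 + j500·0.002) = 1 + j1 → |·| ≈ 1.4142, ∠ ≈ 45.00°
|H| = 0.04 · 1 / (1.4142) ≈ 0.028285
Gain = 20 log₁₀(0.028285) ≈ -30.97 dB
∠H = (0°) − (45.00°) = -45.00°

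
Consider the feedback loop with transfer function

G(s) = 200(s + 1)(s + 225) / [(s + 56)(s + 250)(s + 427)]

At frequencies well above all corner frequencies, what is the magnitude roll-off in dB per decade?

Each pole contributes −20 dB/decade at high frequency; each zero contributes +20 dB/decade.
Net: 2 zero(s) − 3 pole(s) → -20 dB/decade.

-20 dB/decade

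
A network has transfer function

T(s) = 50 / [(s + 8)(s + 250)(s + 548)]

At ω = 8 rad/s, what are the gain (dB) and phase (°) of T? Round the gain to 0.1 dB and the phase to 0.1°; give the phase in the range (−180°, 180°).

-89.8 dB, -47.7°

At s = jω = j8:
pole (s+8): 8 + j8 → |·| = √(8²+8²) = √128 ≈ 11.314, ∠ = arctan(8/8) ≈ 45.00°
pole (s+250): 250 + j8 → |·| = √(250²+8²) = √62564 ≈ 250.13, ∠ = arctan(8/250) ≈ 1.83°
pole (s+548): 548 + j8 → |·| = √(548²+8²) = √300368 ≈ 548.06, ∠ = arctan(8/548) ≈ 0.84°
|T| = 50 / 1.551e+06 ≈ 3.2237e-05
Gain = 20 log₁₀(3.2237e-05) ≈ -89.83 dB
∠T = 0.00° − 47.67° = -47.67°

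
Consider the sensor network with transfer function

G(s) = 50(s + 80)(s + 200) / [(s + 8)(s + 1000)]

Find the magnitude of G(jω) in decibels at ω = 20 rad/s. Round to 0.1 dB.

At s = jω = j20:
zero (s+80): 80 + j20 → |·| = √(80²+20²) = √6800 ≈ 82.462, ∠ = arctan(20/80) ≈ 14.04°
zero (s+200): 200 + j20 → |·| = √(200²+20²) = √40400 ≈ 201, ∠ = arctan(20/200) ≈ 5.71°
pole (s+8): 8 + j20 → |·| = √(8²+20²) = √464 ≈ 21.541, ∠ = arctan(20/8) ≈ 68.20°
pole (s+1000): 1000 + j20 → |·| = √(1000²+20²) = √1000400 ≈ 1000.2, ∠ = arctan(20/1000) ≈ 1.15°
|G| = 50 · 16575 / 21545 ≈ 38.466
Gain = 20 log₁₀(38.466) ≈ 31.70 dB

31.7 dB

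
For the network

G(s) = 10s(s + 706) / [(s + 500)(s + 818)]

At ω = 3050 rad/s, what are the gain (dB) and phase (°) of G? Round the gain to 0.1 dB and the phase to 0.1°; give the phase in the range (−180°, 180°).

At s = jω = j3050:
zero (s+706): 706 + j3050 → |·| = √(706²+3050²) = √9800936 ≈ 3130.6, ∠ = arctan(3050/706) ≈ 76.97°
zero at origin: s = j3050 → |·| = 3050, ∠ = 90.00°
pole (s+500): 500 + j3050 → |·| = √(500²+3050²) = √9552500 ≈ 3090.7, ∠ = arctan(3050/500) ≈ 80.69°
pole (s+818): 818 + j3050 → |·| = √(818²+3050²) = √9971624 ≈ 3157.8, ∠ = arctan(3050/818) ≈ 74.99°
|G| = 10 · 9.5483e+06 / 9.7598e+06 ≈ 9.7833
Gain = 20 log₁₀(9.7833) ≈ 19.81 dB
∠G = 166.97° − 155.68° = 11.29°

19.8 dB, 11.3°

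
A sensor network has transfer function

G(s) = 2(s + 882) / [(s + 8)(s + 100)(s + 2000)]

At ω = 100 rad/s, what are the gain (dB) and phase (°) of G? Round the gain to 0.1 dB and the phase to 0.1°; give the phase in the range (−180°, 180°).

At s = jω = j100:
zero (s+882): 882 + j100 → |·| = √(882²+100²) = √787924 ≈ 887.65, ∠ = arctan(100/882) ≈ 6.47°
pole (s+8): 8 + j100 → |·| = √(8²+100²) = √10064 ≈ 100.32, ∠ = arctan(100/8) ≈ 85.43°
pole (s+100): 100 + j100 → |·| = √(100²+100²) = √20000 ≈ 141.42, ∠ = arctan(100/100) ≈ 45.00°
pole (s+2000): 2000 + j100 → |·| = √(2000²+100²) = √4010000 ≈ 2002.5, ∠ = arctan(100/2000) ≈ 2.86°
|G| = 2 · 887.65 / 2.841e+07 ≈ 6.2489e-05
Gain = 20 log₁₀(6.2489e-05) ≈ -84.08 dB
∠G = 6.47° − 133.29° = -126.82°

-84.1 dB, -126.8°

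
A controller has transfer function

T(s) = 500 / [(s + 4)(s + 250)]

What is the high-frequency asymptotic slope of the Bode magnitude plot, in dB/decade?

Each pole contributes −20 dB/decade at high frequency; each zero contributes +20 dB/decade.
Net: 0 zero(s) − 2 pole(s) → -40 dB/decade.

-40 dB/decade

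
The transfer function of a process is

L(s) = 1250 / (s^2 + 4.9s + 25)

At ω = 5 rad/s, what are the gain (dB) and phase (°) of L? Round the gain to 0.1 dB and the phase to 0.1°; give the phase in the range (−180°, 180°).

34.2 dB, -90.0°

At s = jω = j5:
quadratic: (j5)² + 4.9·j5 + 25 = 0 + j24.5 → |·| ≈ 24.5, ∠ ≈ 90.00°
|L| = 1250 / 24.5 ≈ 51.02
Gain = 20 log₁₀(51.02) ≈ 34.15 dB
∠L = 0.00° − 90.00° = -90.00°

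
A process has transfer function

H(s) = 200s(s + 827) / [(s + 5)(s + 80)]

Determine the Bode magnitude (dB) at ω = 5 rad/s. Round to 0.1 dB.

At s = jω = j5:
zero (s+827): 827 + j5 → |·| = √(827²+5²) = √683954 ≈ 827.02, ∠ = arctan(5/827) ≈ 0.35°
zero at origin: s = j5 → |·| = 5, ∠ = 90.00°
pole (s+5): 5 + j5 → |·| = √(5²+5²) = √50 ≈ 7.0711, ∠ = arctan(5/5) ≈ 45.00°
pole (s+80): 80 + j5 → |·| = √(80²+5²) = √6425 ≈ 80.156, ∠ = arctan(5/80) ≈ 3.58°
|H| = 200 · 4135.1 / 566.79 ≈ 1459.1
Gain = 20 log₁₀(1459.1) ≈ 63.28 dB

63.3 dB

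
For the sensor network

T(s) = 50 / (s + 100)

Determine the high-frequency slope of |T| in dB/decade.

-20 dB/decade

Each pole contributes −20 dB/decade at high frequency; each zero contributes +20 dB/decade.
Net: 0 zero(s) − 1 pole(s) → -20 dB/decade.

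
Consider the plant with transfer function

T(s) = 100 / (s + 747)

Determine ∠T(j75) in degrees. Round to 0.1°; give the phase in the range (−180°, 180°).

-5.7°

Substitute s = j75:
Numerator: 100 = 100 + j0
Denominator: (j75) + 747 = 747 + j75
|N| = √(100² + 0²) ≈ 100, ∠N ≈ 0.00°
|D| = √(747² + 75²) ≈ 750.76, ∠D ≈ 5.73°
∠T = 0.00° − 5.73° = -5.73°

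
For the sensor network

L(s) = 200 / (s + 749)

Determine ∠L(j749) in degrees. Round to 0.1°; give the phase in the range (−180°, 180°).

-45.0°

Substitute s = j749:
Numerator: 200 = 200 + j0
Denominator: (j749) + 749 = 749 + j749
|N| = √(200² + 0²) ≈ 200, ∠N ≈ 0.00°
|D| = √(749² + 749²) ≈ 1059.2, ∠D ≈ 45.00°
∠L = 0.00° − 45.00° = -45.00°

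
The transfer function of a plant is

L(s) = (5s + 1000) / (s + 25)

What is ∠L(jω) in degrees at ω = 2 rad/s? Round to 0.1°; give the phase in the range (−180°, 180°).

-4.0°

Substitute s = j2:
Numerator: 5(j2) + 1000 = 1000 + j10
Denominator: (j2) + 25 = 25 + j2
|N| = √(1000² + 10²) ≈ 1000, ∠N ≈ 0.57°
|D| = √(25² + 2²) ≈ 25.08, ∠D ≈ 4.57°
∠L = 0.57° − 4.57° = -4.00°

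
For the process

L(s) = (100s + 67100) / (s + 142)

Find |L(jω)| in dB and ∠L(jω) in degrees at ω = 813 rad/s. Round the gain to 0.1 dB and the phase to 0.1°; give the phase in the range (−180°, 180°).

42.1 dB, -29.6°

Substitute s = j813:
Numerator: 100(j813) + 67100 = 67100 + j81300
Denominator: (j813) + 142 = 142 + j813
|N| = √(67100² + 81300²) ≈ 1.0541e+05, ∠N ≈ 50.47°
|D| = √(142² + 813²) ≈ 825.31, ∠D ≈ 80.09°
|L| = 1.0541e+05 / 825.31 ≈ 127.72
Gain = 20 log₁₀(127.72) ≈ 42.13 dB
∠L = 50.47° − 80.09° = -29.62°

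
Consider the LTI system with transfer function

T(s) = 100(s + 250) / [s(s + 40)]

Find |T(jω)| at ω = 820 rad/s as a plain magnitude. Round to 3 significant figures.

0.127

At s = jω = j820:
zero (s+250): 250 + j820 → |·| = √(250²+820²) = √734900 ≈ 857.26, ∠ = arctan(820/250) ≈ 73.04°
pole (s+40): 40 + j820 → |·| = √(40²+820²) = √674000 ≈ 820.98, ∠ = arctan(820/40) ≈ 87.21°
pole at origin: |s| = 820, ∠ = 90.00° (in denominator)
|T| = 100 · 857.26 / 6.732e+05 ≈ 0.12734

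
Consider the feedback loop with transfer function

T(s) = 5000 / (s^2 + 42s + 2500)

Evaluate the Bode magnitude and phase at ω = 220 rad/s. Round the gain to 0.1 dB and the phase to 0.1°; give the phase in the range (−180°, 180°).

-19.4 dB, -168.6°

At s = jω = j220:
quadratic: (j220)² + 42·j220 + 2500 = -45900 + j9240 → |·| ≈ 46821, ∠ ≈ 168.62°
|T| = 5000 / 46821 ≈ 0.10679
Gain = 20 log₁₀(0.10679) ≈ -19.43 dB
∠T = 0.00° − 168.62° = -168.62°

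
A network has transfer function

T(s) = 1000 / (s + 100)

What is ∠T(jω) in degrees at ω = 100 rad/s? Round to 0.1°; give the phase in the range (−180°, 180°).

Substitute s = j100:
Numerator: 1000 = 1000 + j0
Denominator: (j100) + 100 = 100 + j100
|N| = √(1000² + 0²) ≈ 1000, ∠N ≈ 0.00°
|D| = √(100² + 100²) ≈ 141.42, ∠D ≈ 45.00°
∠T = 0.00° − 45.00° = -45.00°

-45.0°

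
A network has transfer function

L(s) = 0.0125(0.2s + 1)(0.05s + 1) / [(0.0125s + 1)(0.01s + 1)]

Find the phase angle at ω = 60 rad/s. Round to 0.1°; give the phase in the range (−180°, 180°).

At ω = 60 rad/s:
zero (1 + j60·0.2) = 1 + j12 → |·| ≈ 12.042, ∠ ≈ 85.24°
zero (1 + j60·0.05) = 1 + j3 → |·| ≈ 3.1623, ∠ ≈ 71.57°
pole (1 + j60·0.0125) = 1 + j0.75 → |·| ≈ 1.25, ∠ ≈ 36.87°
pole (1 + j60·0.01) = 1 + j0.6 → |·| ≈ 1.1662, ∠ ≈ 30.96°
∠L = (85.24° + 71.57°) − (36.87° + 30.96°) = 88.98°

89.0°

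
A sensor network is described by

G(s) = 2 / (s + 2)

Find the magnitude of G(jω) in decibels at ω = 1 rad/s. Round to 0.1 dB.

At s = jω = j1:
pole (s+2): 2 + j1 → |·| = √(2²+1²) = √5 ≈ 2.2361, ∠ = arctan(1/2) ≈ 26.57°
|G| = 2 / 2.2361 ≈ 0.89441
Gain = 20 log₁₀(0.89441) ≈ -0.97 dB

-1.0 dB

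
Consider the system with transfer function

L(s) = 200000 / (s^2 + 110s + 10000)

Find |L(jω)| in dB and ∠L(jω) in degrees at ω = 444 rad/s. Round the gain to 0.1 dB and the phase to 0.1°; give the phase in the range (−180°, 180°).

0.3 dB, -165.4°

At s = jω = j444:
quadratic: (j444)² + 110·j444 + 10000 = -187136 + j48840 → |·| ≈ 1.934e+05, ∠ ≈ 165.37°
|L| = 200000 / 1.934e+05 ≈ 1.0341
Gain = 20 log₁₀(1.0341) ≈ 0.29 dB
∠L = 0.00° − 165.37° = -165.37°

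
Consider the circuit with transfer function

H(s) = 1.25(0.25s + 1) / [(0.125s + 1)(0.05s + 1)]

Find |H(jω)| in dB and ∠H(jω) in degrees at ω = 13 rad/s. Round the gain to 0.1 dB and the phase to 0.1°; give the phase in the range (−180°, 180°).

5.4 dB, -18.5°

At ω = 13 rad/s:
zero (1 + j13·0.25) = 1 + j3.25 → |·| ≈ 3.4004, ∠ ≈ 72.90°
pole (1 + j13·0.125) = 1 + j1.625 → |·| ≈ 1.908, ∠ ≈ 58.39°
pole (1 + j13·0.05) = 1 + j0.65 → |·| ≈ 1.1927, ∠ ≈ 33.02°
|H| = 1.25 · 3.4004 / (1.908 · 1.1927) ≈ 1.8678
Gain = 20 log₁₀(1.8678) ≈ 5.43 dB
∠H = (72.90°) − (58.39° + 33.02°) = -18.51°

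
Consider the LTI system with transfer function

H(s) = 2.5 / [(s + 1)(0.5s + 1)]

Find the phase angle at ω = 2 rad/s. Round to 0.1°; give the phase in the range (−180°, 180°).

At ω = 2 rad/s:
pole (1 + j2·1) = 1 + j2 → |·| ≈ 2.2361, ∠ ≈ 63.43°
pole (1 + j2·0.5) = 1 + j1 → |·| ≈ 1.4142, ∠ ≈ 45.00°
∠H = (0°) − (63.43° + 45.00°) = -108.43°

-108.4°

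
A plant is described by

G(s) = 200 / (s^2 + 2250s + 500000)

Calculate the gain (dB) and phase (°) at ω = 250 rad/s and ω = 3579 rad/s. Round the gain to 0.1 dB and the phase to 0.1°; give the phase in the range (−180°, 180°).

ω = 250: -71.0 dB, -52.1°; ω = 3579: -97.3 dB, -146.8°

Substitute s = j250:
Numerator: 200 = 200 + j0
Denominator: (j250)^2 + 2250(j250) + 500000 = 437500 + j562500
|N| = √(200² + 0²) ≈ 200, ∠N ≈ 0.00°
|D| = √(437500² + 562500²) ≈ 7.1261e+05, ∠D ≈ 52.13°
|G| = 200 / 7.1261e+05 ≈ 0.00028066
Gain = 20 log₁₀(0.00028066) ≈ -71.04 dB
∠G = 0.00° − 52.13° = -52.13°

Substitute s = j3579:
Numerator: 200 = 200 + j0
Denominator: (j3579)^2 + 2250(j3579) + 500000 = -12309241 + j8052750
|N| = √(200² + 0²) ≈ 200, ∠N ≈ 0.00°
|D| = √(12309241² + 8052750²) ≈ 1.4709e+07, ∠D ≈ 146.81°
|G| = 200 / 1.4709e+07 ≈ 1.3597e-05
Gain = 20 log₁₀(1.3597e-05) ≈ -97.33 dB
∠G = 0.00° − 146.81° = -146.81°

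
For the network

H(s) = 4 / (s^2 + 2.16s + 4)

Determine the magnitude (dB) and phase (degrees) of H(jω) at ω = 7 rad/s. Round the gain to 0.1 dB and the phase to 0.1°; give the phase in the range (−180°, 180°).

-21.5 dB, -161.4°

At s = jω = j7:
quadratic: (j7)² + 2.16·j7 + 4 = -45 + j15.12 → |·| ≈ 47.472, ∠ ≈ 161.43°
|H| = 4 / 47.472 ≈ 0.08426
Gain = 20 log₁₀(0.08426) ≈ -21.49 dB
∠H = 0.00° − 161.43° = -161.43°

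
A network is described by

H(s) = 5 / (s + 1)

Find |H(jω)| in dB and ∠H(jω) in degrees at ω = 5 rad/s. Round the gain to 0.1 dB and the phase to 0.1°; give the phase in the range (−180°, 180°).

-0.2 dB, -78.7°

Substitute s = j5:
Numerator: 5 = 5 + j0
Denominator: (j5) + 1 = 1 + j5
|N| = √(5² + 0²) ≈ 5, ∠N ≈ 0.00°
|D| = √(1² + 5²) ≈ 5.099, ∠D ≈ 78.69°
|H| = 5 / 5.099 ≈ 0.98058
Gain = 20 log₁₀(0.98058) ≈ -0.17 dB
∠H = 0.00° − 78.69° = -78.69°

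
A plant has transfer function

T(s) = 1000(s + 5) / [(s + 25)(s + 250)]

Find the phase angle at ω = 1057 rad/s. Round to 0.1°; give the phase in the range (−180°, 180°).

-75.6°

At s = jω = j1057:
zero (s+5): 5 + j1057 → |·| = √(5²+1057²) = √1117274 ≈ 1057, ∠ = arctan(1057/5) ≈ 89.73°
pole (s+25): 25 + j1057 → |·| = √(25²+1057²) = √1117874 ≈ 1057.3, ∠ = arctan(1057/25) ≈ 88.65°
pole (s+250): 250 + j1057 → |·| = √(250²+1057²) = √1179749 ≈ 1086.2, ∠ = arctan(1057/250) ≈ 76.69°
∠T = 89.73° − 165.34° = -75.61°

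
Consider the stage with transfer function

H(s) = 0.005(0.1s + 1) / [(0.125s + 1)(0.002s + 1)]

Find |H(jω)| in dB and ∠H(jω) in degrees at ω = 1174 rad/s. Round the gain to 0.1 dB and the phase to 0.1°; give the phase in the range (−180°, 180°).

At ω = 1174 rad/s:
zero (1 + j1174·0.1) = 1 + j117.4 → |·| ≈ 117.4, ∠ ≈ 89.51°
pole (1 + j1174·0.125) = 1 + j146.75 → |·| ≈ 146.75, ∠ ≈ 89.61°
pole (1 + j1174·0.002) = 1 + j2.348 → |·| ≈ 2.5521, ∠ ≈ 66.93°
|H| = 0.005 · 117.4 / (146.75 · 2.5521) ≈ 0.0015673
Gain = 20 log₁₀(0.0015673) ≈ -56.10 dB
∠H = (89.51°) − (89.61° + 66.93°) = -67.03°

-56.1 dB, -67.0°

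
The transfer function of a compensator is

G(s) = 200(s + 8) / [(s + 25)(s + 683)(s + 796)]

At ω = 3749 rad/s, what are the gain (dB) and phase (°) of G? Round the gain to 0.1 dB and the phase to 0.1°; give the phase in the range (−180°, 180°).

At s = jω = j3749:
zero (s+8): 8 + j3749 → |·| = √(8²+3749²) = √14055065 ≈ 3749, ∠ = arctan(3749/8) ≈ 89.88°
pole (s+25): 25 + j3749 → |·| = √(25²+3749²) = √14055626 ≈ 3749.1, ∠ = arctan(3749/25) ≈ 89.62°
pole (s+683): 683 + j3749 → |·| = √(683²+3749²) = √14521490 ≈ 3810.7, ∠ = arctan(3749/683) ≈ 79.67°
pole (s+796): 796 + j3749 → |·| = √(796²+3749²) = √14688617 ≈ 3832.6, ∠ = arctan(3749/796) ≈ 78.01°
|G| = 200 · 3749 / 5.4755e+10 ≈ 1.3694e-05
Gain = 20 log₁₀(1.3694e-05) ≈ -97.27 dB
∠G = 89.88° − 247.30° = -157.42°

-97.3 dB, -157.4°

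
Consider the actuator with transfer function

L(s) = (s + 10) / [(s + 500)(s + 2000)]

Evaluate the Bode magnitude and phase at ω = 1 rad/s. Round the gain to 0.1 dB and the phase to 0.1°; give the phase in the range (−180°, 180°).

-100.0 dB, 5.6°

At s = jω = j1:
zero (s+10): 10 + j1 → |·| = √(10²+1²) = √101 ≈ 10.05, ∠ = arctan(1/10) ≈ 5.71°
pole (s+500): 500 + j1 → |·| = √(500²+1²) = √250001 ≈ 500, ∠ = arctan(1/500) ≈ 0.11°
pole (s+2000): 2000 + j1 → |·| = √(2000²+1²) = √4000001 ≈ 2000, ∠ = arctan(1/2000) ≈ 0.03°
|L| = 1 · 10.05 / 1e+06 ≈ 1.005e-05
Gain = 20 log₁₀(1.005e-05) ≈ -99.96 dB
∠L = 5.71° − 0.14° = 5.57°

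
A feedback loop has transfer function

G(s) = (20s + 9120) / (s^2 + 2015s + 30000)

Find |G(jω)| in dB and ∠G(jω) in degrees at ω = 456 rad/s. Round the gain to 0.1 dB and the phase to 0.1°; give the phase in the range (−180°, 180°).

-37.2 dB, -56.0°

Substitute s = j456:
Numerator: 20(j456) + 9120 = 9120 + j9120
Denominator: (j456)^2 + 2015(j456) + 30000 = -177936 + j918840
|N| = √(9120² + 9120²) ≈ 12898, ∠N ≈ 45.00°
|D| = √(177936² + 918840²) ≈ 9.3591e+05, ∠D ≈ 100.96°
|G| = 12898 / 9.3591e+05 ≈ 0.013781
Gain = 20 log₁₀(0.013781) ≈ -37.21 dB
∠G = 45.00° − 100.96° = -55.96°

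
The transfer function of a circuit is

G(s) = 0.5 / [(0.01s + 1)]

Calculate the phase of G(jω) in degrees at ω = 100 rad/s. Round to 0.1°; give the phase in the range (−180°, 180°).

-45.0°

At ω = 100 rad/s:
pole (1 + j100·0.01) = 1 + j1 → |·| ≈ 1.4142, ∠ ≈ 45.00°
∠G = (0°) − (45.00°) = -45.00°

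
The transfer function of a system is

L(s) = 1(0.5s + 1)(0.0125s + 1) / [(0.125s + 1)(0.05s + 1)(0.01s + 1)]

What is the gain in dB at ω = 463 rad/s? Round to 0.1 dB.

-13.4 dB

At ω = 463 rad/s:
zero (1 + j463·0.5) = 1 + j231.5 → |·| ≈ 231.5, ∠ ≈ 89.75°
zero (1 + j463·0.0125) = 1 + j5.7875 → |·| ≈ 5.8733, ∠ ≈ 80.20°
pole (1 + j463·0.125) = 1 + j57.875 → |·| ≈ 57.884, ∠ ≈ 89.01°
pole (1 + j463·0.05) = 1 + j23.15 → |·| ≈ 23.172, ∠ ≈ 87.53°
pole (1 + j463·0.01) = 1 + j4.63 → |·| ≈ 4.7368, ∠ ≈ 77.81°
|L| = 1 · 231.5 · 5.8733 / (57.884 · 23.172 · 4.7368) ≈ 0.21401
Gain = 20 log₁₀(0.21401) ≈ -13.39 dB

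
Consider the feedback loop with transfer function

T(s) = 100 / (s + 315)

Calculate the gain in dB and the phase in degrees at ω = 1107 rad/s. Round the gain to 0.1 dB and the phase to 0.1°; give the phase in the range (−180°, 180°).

-21.2 dB, -74.1°

At s = jω = j1107:
pole (s+315): 315 + j1107 → |·| = √(315²+1107²) = √1324674 ≈ 1150.9, ∠ = arctan(1107/315) ≈ 74.12°
|T| = 100 / 1150.9 ≈ 0.086889
Gain = 20 log₁₀(0.086889) ≈ -21.22 dB
∠T = 0.00° − 74.12° = -74.12°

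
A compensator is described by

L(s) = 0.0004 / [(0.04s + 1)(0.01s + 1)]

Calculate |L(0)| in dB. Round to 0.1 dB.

-68.0 dB

L(0) = 0.0004 · 1 / 1 = 0.0004
20 log₁₀(0.0004) ≈ -67.96 dB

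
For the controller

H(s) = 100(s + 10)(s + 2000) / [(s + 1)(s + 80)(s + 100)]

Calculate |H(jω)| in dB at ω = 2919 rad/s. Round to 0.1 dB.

At s = jω = j2919:
zero (s+10): 10 + j2919 → |·| = √(10²+2919²) = √8520661 ≈ 2919, ∠ = arctan(2919/10) ≈ 89.80°
zero (s+2000): 2000 + j2919 → |·| = √(2000²+2919²) = √12520561 ≈ 3538.4, ∠ = arctan(2919/2000) ≈ 55.58°
pole (s+1): 1 + j2919 → |·| = √(1²+2919²) = √8520562 ≈ 2919, ∠ = arctan(2919/1) ≈ 89.98°
pole (s+80): 80 + j2919 → |·| = √(80²+2919²) = √8526961 ≈ 2920.1, ∠ = arctan(2919/80) ≈ 88.43°
pole (s+100): 100 + j2919 → |·| = √(100²+2919²) = √8530561 ≈ 2920.7, ∠ = arctan(2919/100) ≈ 88.04°
|H| = 100 · 1.0329e+07 / 2.4895e+10 ≈ 0.04149
Gain = 20 log₁₀(0.04149) ≈ -27.64 dB

-27.6 dB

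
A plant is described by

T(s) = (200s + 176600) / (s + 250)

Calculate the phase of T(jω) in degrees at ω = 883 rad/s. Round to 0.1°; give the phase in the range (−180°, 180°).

Substitute s = j883:
Numerator: 200(j883) + 176600 = 176600 + j176600
Denominator: (j883) + 250 = 250 + j883
|N| = √(176600² + 176600²) ≈ 2.4975e+05, ∠N ≈ 45.00°
|D| = √(250² + 883²) ≈ 917.71, ∠D ≈ 74.19°
∠T = 45.00° − 74.19° = -29.19°

-29.2°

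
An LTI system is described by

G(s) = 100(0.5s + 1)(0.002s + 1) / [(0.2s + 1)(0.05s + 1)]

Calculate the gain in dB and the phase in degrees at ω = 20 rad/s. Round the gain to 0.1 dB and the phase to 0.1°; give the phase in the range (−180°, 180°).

44.7 dB, -34.4°

At ω = 20 rad/s:
zero (1 + j20·0.5) = 1 + j10 → |·| ≈ 10.05, ∠ ≈ 84.29°
zero (1 + j20·0.002) = 1 + j0.04 → |·| ≈ 1.0008, ∠ ≈ 2.29°
pole (1 + j20·0.2) = 1 + j4 → |·| ≈ 4.1231, ∠ ≈ 75.96°
pole (1 + j20·0.05) = 1 + j1 → |·| ≈ 1.4142, ∠ ≈ 45.00°
|G| = 100 · 10.05 · 1.0008 / (4.1231 · 1.4142) ≈ 172.5
Gain = 20 log₁₀(172.5) ≈ 44.74 dB
∠G = (84.29° + 2.29°) − (75.96° + 45.00°) = -34.38°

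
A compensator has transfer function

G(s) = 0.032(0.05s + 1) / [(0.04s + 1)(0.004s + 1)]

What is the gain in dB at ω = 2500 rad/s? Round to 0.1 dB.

At ω = 2500 rad/s:
zero (1 + j2500·0.05) = 1 + j125 → |·| ≈ 125, ∠ ≈ 89.54°
pole (1 + j2500·0.04) = 1 + j100 → |·| ≈ 100, ∠ ≈ 89.43°
pole (1 + j2500·0.004) = 1 + j10 → |·| ≈ 10.05, ∠ ≈ 84.29°
|G| = 0.032 · 125 / (100 · 10.05) ≈ 0.0039801
Gain = 20 log₁₀(0.0039801) ≈ -48.00 dB

-48.0 dB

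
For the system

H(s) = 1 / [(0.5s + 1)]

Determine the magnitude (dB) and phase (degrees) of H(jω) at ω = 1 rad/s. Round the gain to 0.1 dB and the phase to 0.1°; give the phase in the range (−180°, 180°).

At ω = 1 rad/s:
pole (1 + j1·0.5) = 1 + j0.5 → |·| ≈ 1.118, ∠ ≈ 26.57°
|H| = 1 · 1 / (1.118) ≈ 0.89445
Gain = 20 log₁₀(0.89445) ≈ -0.97 dB
∠H = (0°) − (26.57°) = -26.57°

-1.0 dB, -26.6°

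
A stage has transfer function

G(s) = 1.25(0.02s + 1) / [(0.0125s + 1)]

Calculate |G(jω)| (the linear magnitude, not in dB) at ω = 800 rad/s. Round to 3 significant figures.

At ω = 800 rad/s:
zero (1 + j800·0.02) = 1 + j16 → |·| ≈ 16.031, ∠ ≈ 86.42°
pole (1 + j800·0.0125) = 1 + j10 → |·| ≈ 10.05, ∠ ≈ 84.29°
|G| = 1.25 · 16.031 / (10.05) ≈ 1.9939

1.99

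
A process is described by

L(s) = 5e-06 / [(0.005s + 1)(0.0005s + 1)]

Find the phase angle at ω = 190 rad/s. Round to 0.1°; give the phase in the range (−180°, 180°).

At ω = 190 rad/s:
pole (1 + j190·0.005) = 1 + j0.95 → |·| ≈ 1.3793, ∠ ≈ 43.53°
pole (1 + j190·0.0005) = 1 + j0.095 → |·| ≈ 1.0045, ∠ ≈ 5.43°
∠L = (0°) − (43.53° + 5.43°) = -48.96°

-49.0°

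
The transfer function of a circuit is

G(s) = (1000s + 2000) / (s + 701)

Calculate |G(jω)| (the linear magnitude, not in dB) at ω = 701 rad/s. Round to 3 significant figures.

707

Substitute s = j701:
Numerator: 1000(j701) + 2000 = 2000 + j701000
Denominator: (j701) + 701 = 701 + j701
|N| = √(2000² + 701000²) ≈ 7.01e+05, ∠N ≈ 89.84°
|D| = √(701² + 701²) ≈ 991.36, ∠D ≈ 45.00°
|G| = 7.01e+05 / 991.36 ≈ 707.11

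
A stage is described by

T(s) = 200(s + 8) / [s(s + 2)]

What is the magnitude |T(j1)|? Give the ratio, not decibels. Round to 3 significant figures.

721

At s = jω = j1:
zero (s+8): 8 + j1 → |·| = √(8²+1²) = √65 ≈ 8.0623, ∠ = arctan(1/8) ≈ 7.13°
pole (s+2): 2 + j1 → |·| = √(2²+1²) = √5 ≈ 2.2361, ∠ = arctan(1/2) ≈ 26.57°
pole at origin: |s| = 1, ∠ = 90.00° (in denominator)
|T| = 200 · 8.0623 / 2.2361 ≈ 721.1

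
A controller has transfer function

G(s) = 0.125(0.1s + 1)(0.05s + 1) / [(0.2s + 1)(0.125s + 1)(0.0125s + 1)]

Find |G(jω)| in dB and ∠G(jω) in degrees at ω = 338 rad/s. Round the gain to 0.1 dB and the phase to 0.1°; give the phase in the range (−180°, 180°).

-44.8 dB, -79.6°

At ω = 338 rad/s:
zero (1 + j338·0.1) = 1 + j33.8 → |·| ≈ 33.815, ∠ ≈ 88.31°
zero (1 + j338·0.05) = 1 + j16.9 → |·| ≈ 16.93, ∠ ≈ 86.61°
pole (1 + j338·0.2) = 1 + j67.6 → |·| ≈ 67.607, ∠ ≈ 89.15°
pole (1 + j338·0.125) = 1 + j42.25 → |·| ≈ 42.262, ∠ ≈ 88.64°
pole (1 + j338·0.0125) = 1 + j4.225 → |·| ≈ 4.3417, ∠ ≈ 76.68°
|G| = 0.125 · 33.815 · 16.93 / (67.607 · 42.262 · 4.3417) ≈ 0.0057687
Gain = 20 log₁₀(0.0057687) ≈ -44.78 dB
∠G = (88.31° + 86.61°) − (89.15° + 88.64° + 76.68°) = -79.55°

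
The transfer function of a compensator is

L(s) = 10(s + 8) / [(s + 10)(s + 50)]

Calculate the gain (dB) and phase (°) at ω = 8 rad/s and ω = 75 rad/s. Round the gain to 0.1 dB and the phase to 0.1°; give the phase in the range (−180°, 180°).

ω = 8: -15.2 dB, -2.8°; ω = 75: -19.1 dB, -54.8°

At s = jω = j8:
zero (s+8): 8 + j8 → |·| = √(8²+8²) = √128 ≈ 11.314, ∠ = arctan(8/8) ≈ 45.00°
pole (s+10): 10 + j8 → |·| = √(10²+8²) = √164 ≈ 12.806, ∠ = arctan(8/10) ≈ 38.66°
pole (s+50): 50 + j8 → |·| = √(50²+8²) = √2564 ≈ 50.636, ∠ = arctan(8/50) ≈ 9.09°
|L| = 10 · 11.314 / 648.44 ≈ 0.17448
Gain = 20 log₁₀(0.17448) ≈ -15.17 dB
∠L = 45.00° − 47.75° = -2.75°

At s = jω = j75:
zero (s+8): 8 + j75 → |·| = √(8²+75²) = √5689 ≈ 75.425, ∠ = arctan(75/8) ≈ 83.91°
pole (s+10): 10 + j75 → |·| = √(10²+75²) = √5725 ≈ 75.664, ∠ = arctan(75/10) ≈ 82.41°
pole (s+50): 50 + j75 → |·| = √(50²+75²) = √8125 ≈ 90.139, ∠ = arctan(75/50) ≈ 56.31°
|L| = 10 · 75.425 / 6820.3 ≈ 0.11059
Gain = 20 log₁₀(0.11059) ≈ -19.13 dB
∠L = 83.91° − 138.72° = -54.81°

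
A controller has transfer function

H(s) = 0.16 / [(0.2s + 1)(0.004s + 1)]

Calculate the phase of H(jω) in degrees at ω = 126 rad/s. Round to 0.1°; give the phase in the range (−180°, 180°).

At ω = 126 rad/s:
pole (1 + j126·0.2) = 1 + j25.2 → |·| ≈ 25.22, ∠ ≈ 87.73°
pole (1 + j126·0.004) = 1 + j0.504 → |·| ≈ 1.1198, ∠ ≈ 26.75°
∠H = (0°) − (87.73° + 26.75°) = -114.48°

-114.5°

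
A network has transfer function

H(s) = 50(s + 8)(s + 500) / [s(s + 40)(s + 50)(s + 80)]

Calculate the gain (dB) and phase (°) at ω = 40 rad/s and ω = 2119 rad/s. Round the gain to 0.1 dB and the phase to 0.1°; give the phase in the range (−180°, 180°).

ω = 40: -22.1 dB, -117.0°; ω = 2119: -98.8 dB, 171.1°

At s = jω = j40:
zero (s+8): 8 + j40 → |·| = √(8²+40²) = √1664 ≈ 40.792, ∠ = arctan(40/8) ≈ 78.69°
zero (s+500): 500 + j40 → |·| = √(500²+40²) = √251600 ≈ 501.6, ∠ = arctan(40/500) ≈ 4.57°
pole (s+40): 40 + j40 → |·| = √(40²+40²) = √3200 ≈ 56.569, ∠ = arctan(40/40) ≈ 45.00°
pole (s+50): 50 + j40 → |·| = √(50²+40²) = √4100 ≈ 64.031, ∠ = arctan(40/50) ≈ 38.66°
pole (s+80): 80 + j40 → |·| = √(80²+40²) = √8000 ≈ 89.443, ∠ = arctan(40/80) ≈ 26.57°
pole at origin: |s| = 40, ∠ = 90.00° (in denominator)
|H| = 50 · 20461 / 1.2959e+07 ≈ 0.078945
Gain = 20 log₁₀(0.078945) ≈ -22.05 dB
∠H = 83.26° − 200.23° = -116.97°

At s = jω = j2119:
zero (s+8): 8 + j2119 → |·| = √(8²+2119²) = √4490225 ≈ 2119, ∠ = arctan(2119/8) ≈ 89.78°
zero (s+500): 500 + j2119 → |·| = √(500²+2119²) = √4740161 ≈ 2177.2, ∠ = arctan(2119/500) ≈ 76.72°
pole (s+40): 40 + j2119 → |·| = √(40²+2119²) = √4491761 ≈ 2119.4, ∠ = arctan(2119/40) ≈ 88.92°
pole (s+50): 50 + j2119 → |·| = √(50²+2119²) = √4492661 ≈ 2119.6, ∠ = arctan(2119/50) ≈ 88.65°
pole (s+80): 80 + j2119 → |·| = √(80²+2119²) = √4496561 ≈ 2120.5, ∠ = arctan(2119/80) ≈ 87.84°
pole at origin: |s| = 2119, ∠ = 90.00° (in denominator)
|H| = 50 · 4.6135e+06 / 2.0185e+13 ≈ 1.1428e-05
Gain = 20 log₁₀(1.1428e-05) ≈ -98.84 dB
∠H = 166.50° − 355.41° = -188.91° ≡ 171.09° (principal value)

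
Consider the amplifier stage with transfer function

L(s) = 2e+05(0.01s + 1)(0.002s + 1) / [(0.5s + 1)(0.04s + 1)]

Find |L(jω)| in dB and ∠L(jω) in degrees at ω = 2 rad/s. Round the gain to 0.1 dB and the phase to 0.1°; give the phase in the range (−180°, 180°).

103.0 dB, -48.2°

At ω = 2 rad/s:
zero (1 + j2·0.01) = 1 + j0.02 → |·| ≈ 1.0002, ∠ ≈ 1.15°
zero (1 + j2·0.002) = 1 + j0.004 → |·| ≈ 1, ∠ ≈ 0.23°
pole (1 + j2·0.5) = 1 + j1 → |·| ≈ 1.4142, ∠ ≈ 45.00°
pole (1 + j2·0.04) = 1 + j0.08 → |·| ≈ 1.0032, ∠ ≈ 4.57°
|L| = 2e+05 · 1.0002 · 1 / (1.4142 · 1.0032) ≈ 1.41e+05
Gain = 20 log₁₀(1.41e+05) ≈ 102.98 dB
∠L = (1.15° + 0.23°) − (45.00° + 4.57°) = -48.19°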